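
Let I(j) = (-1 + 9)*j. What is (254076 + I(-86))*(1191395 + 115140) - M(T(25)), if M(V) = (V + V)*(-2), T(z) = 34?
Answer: 331060290716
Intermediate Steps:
I(j) = 8*j
M(V) = -4*V (M(V) = (2*V)*(-2) = -4*V)
(254076 + I(-86))*(1191395 + 115140) - M(T(25)) = (254076 + 8*(-86))*(1191395 + 115140) - (-4)*34 = (254076 - 688)*1306535 - 1*(-136) = 253388*1306535 + 136 = 331060290580 + 136 = 331060290716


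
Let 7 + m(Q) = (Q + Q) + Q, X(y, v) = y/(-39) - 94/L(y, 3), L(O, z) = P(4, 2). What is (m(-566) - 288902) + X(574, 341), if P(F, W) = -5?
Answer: -56667569/195 ≈ -2.9060e+5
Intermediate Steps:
L(O, z) = -5
X(y, v) = 94/5 - y/39 (X(y, v) = y/(-39) - 94/(-5) = y*(-1/39) - 94*(-⅕) = -y/39 + 94/5 = 94/5 - y/39)
m(Q) = -7 + 3*Q (m(Q) = -7 + ((Q + Q) + Q) = -7 + (2*Q + Q) = -7 + 3*Q)
(m(-566) - 288902) + X(574, 341) = ((-7 + 3*(-566)) - 288902) + (94/5 - 1/39*574) = ((-7 - 1698) - 288902) + (94/5 - 574/39) = (-1705 - 288902) + 796/195 = -290607 + 796/195 = -56667569/195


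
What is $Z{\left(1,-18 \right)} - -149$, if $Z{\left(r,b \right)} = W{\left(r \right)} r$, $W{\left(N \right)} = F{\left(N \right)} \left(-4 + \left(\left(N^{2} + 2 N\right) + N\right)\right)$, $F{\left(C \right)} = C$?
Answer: $149$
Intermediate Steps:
$W{\left(N \right)} = N \left(-4 + N^{2} + 3 N\right)$ ($W{\left(N \right)} = N \left(-4 + \left(\left(N^{2} + 2 N\right) + N\right)\right) = N \left(-4 + \left(N^{2} + 3 N\right)\right) = N \left(-4 + N^{2} + 3 N\right)$)
$Z{\left(r,b \right)} = r^{2} \left(-4 + r^{2} + 3 r\right)$ ($Z{\left(r,b \right)} = r \left(-4 + r^{2} + 3 r\right) r = r^{2} \left(-4 + r^{2} + 3 r\right)$)
$Z{\left(1,-18 \right)} - -149 = 1^{2} \left(-4 + 1^{2} + 3 \cdot 1\right) - -149 = 1 \left(-4 + 1 + 3\right) + 149 = 1 \cdot 0 + 149 = 0 + 149 = 149$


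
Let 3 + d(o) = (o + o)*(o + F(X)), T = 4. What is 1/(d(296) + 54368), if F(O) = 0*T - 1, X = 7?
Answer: 1/229005 ≈ 4.3667e-6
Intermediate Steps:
F(O) = -1 (F(O) = 0*4 - 1 = 0 - 1 = -1)
d(o) = -3 + 2*o*(-1 + o) (d(o) = -3 + (o + o)*(o - 1) = -3 + (2*o)*(-1 + o) = -3 + 2*o*(-1 + o))
1/(d(296) + 54368) = 1/((-3 - 2*296 + 2*296²) + 54368) = 1/((-3 - 592 + 2*87616) + 54368) = 1/((-3 - 592 + 175232) + 54368) = 1/(174637 + 54368) = 1/229005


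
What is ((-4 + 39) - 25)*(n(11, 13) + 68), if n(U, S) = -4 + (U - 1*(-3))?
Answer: 780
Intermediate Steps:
n(U, S) = -1 + U (n(U, S) = -4 + (U + 3) = -4 + (3 + U) = -1 + U)
((-4 + 39) - 25)*(n(11, 13) + 68) = ((-4 + 39) - 25)*((-1 + 11) + 68) = (35 - 25)*(10 + 68) = 10*78 = 780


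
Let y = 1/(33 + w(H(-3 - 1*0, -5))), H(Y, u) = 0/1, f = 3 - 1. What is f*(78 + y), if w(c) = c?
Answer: 5150/33 ≈ 156.06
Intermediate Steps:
f = 2
H(Y, u) = 0 (H(Y, u) = 0*1 = 0)
y = 1/33 (y = 1/(33 + 0) = 1/33 ≈ 0.030303)
f*(78 + y) = 2*(78 + 1/33) = 2*(2575/33) = 5150/33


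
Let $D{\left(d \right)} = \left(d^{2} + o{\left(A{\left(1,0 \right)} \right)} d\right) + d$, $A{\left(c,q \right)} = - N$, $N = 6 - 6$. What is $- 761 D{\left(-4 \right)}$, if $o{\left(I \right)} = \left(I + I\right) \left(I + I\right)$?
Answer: $-9132$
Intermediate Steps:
$N = 0$ ($N = 6 - 6 = 0$)
$A{\left(c,q \right)} = 0$ ($A{\left(c,q \right)} = \left(-1\right) 0 = 0$)
$o{\left(I \right)} = 4 I^{2}$ ($o{\left(I \right)} = 2 I 2 I = 4 I^{2}$)
$D{\left(d \right)} = d + d^{2}$ ($D{\left(d \right)} = \left(d^{2} + 4 \cdot 0^{2} d\right) + d = \left(d^{2} + 4 \cdot 0 d\right) + d = \left(d^{2} + 0 d\right) + d = \left(d^{2} + 0\right) + d = d^{2} + d = d + d^{2}$)
$- 761 D{\left(-4 \right)} = - 761 \left(- 4 \left(1 - 4\right)\right) = - 761 \left(\left(-4\right) \left(-3\right)\right) = \left(-761\right) 12 = -9132$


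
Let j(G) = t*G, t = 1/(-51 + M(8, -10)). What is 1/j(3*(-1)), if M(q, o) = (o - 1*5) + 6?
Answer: 20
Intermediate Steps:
M(q, o) = 1 + o (M(q, o) = (o - 5) + 6 = (-5 + o) + 6 = 1 + o)
t = -1/60 (t = 1/(-51 + (1 - 10)) = 1/(-51 - 9) = 1/(-60) = -1/60 ≈ -0.016667)
j(G) = -G/60
1/j(3*(-1)) = 1/(-(-1)/20) = 1/(-1/60*(-3)) = 1/(1/20) = 20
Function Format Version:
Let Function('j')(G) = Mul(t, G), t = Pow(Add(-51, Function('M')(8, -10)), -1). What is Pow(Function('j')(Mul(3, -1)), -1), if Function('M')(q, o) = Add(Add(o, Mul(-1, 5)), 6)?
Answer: 20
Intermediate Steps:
Function('M')(q, o) = Add(1, o) (Function('M')(q, o) = Add(Add(o, -5), 6) = Add(Add(-5, o), 6) = Add(1, o))
t = Rational(-1, 60) (t = Pow(Add(-51, Add(1, -10)), -1) = Pow(Add(-51, -9), -1) = Pow(-60, -1) = Rational(-1, 60) ≈ -0.016667)
Function('j')(G) = Mul(Rational(-1, 60), G)
Pow(Function('j')(Mul(3, -1)), -1) = Pow(Mul(Rational(-1, 60), Mul(3, -1)), -1) = Pow(Mul(Rational(-1, 60), -3), -1) = Pow(Rational(1, 20), -1) = 20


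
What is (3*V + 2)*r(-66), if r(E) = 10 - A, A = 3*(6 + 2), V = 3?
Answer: -154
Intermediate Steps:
A = 24 (A = 3*8 = 24)
r(E) = -14 (r(E) = 10 - 1*24 = 10 - 24 = -14)
(3*V + 2)*r(-66) = (3*3 + 2)*(-14) = (9 + 2)*(-14) = 11*(-14) = -154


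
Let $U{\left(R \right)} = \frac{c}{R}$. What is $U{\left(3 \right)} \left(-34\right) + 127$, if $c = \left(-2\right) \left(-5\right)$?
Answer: $\frac{41}{3} \approx 13.667$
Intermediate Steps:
$c = 10$
$U{\left(R \right)} = \frac{10}{R}$
$U{\left(3 \right)} \left(-34\right) + 127 = \frac{10}{3} \left(-34\right) + 127 = - \frac{340}{3} + 127 = \frac{41}{3}$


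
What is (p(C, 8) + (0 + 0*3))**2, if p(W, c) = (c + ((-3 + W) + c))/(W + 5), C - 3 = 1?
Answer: 289/81 ≈ 3.5679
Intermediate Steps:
C = 4 (C = 3 + 1 = 4)
p(W, c) = (-3 + W + 2*c)/(5 + W) (p(W, c) = (c + (-3 + W + c))/(5 + W) = (-3 + W + 2*c)/(5 + W))
(p(C, 8) + (0 + 0*3))**2 = ((-3 + 4 + 2*8)/(5 + 4) + (0 + 0*3))**2 = ((-3 + 4 + 16)/9 + (0 + 0))**2 = ((1/9)*17 + 0)**2 = (17/9 + 0)**2 = (17/9)**2 = 289/81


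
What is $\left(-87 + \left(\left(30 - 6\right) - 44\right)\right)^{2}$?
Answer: $11449$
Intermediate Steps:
$\left(-87 + \left(\left(30 - 6\right) - 44\right)\right)^{2} = \left(-87 + \left(24 - 44\right)\right)^{2} = \left(-87 - 20\right)^{2} = \left(-107\right)^{2} = 11449$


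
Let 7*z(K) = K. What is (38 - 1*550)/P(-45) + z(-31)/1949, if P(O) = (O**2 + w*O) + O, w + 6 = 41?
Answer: -6997771/5525415 ≈ -1.2665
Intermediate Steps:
w = 35 (w = -6 + 41 = 35)
z(K) = K/7
P(O) = O**2 + 36*O (P(O) = (O**2 + 35*O) + O = O**2 + 36*O)
(38 - 1*550)/P(-45) + z(-31)/1949 = (38 - 1*550)/((-45*(36 - 45))) + ((1/7)*(-31))/1949 = (38 - 550)/((-45*(-9))) - 31/7*1/1949 = -512/405 - 31/13643 = -6997771/5525415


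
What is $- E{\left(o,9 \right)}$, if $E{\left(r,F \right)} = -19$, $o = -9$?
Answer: $19$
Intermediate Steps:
$- E{\left(o,9 \right)} = \left(-1\right) \left(-19\right) = 19$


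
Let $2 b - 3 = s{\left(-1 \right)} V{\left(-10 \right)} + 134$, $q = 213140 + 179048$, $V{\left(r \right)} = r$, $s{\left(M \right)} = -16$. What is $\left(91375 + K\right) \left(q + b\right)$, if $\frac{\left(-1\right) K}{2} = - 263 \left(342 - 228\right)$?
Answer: $\frac{118751627147}{2} \approx 5.9376 \cdot 10^{10}$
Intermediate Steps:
$q = 392188$
$b = \frac{297}{2}$ ($b = \frac{3}{2} + \frac{\left(-16\right) \left(-10\right) + 134}{2} = \frac{3}{2} + \frac{160 + 134}{2} = \frac{3}{2} + \frac{1}{2} \cdot 294 = \frac{3}{2} + 147 = \frac{297}{2} \approx 148.5$)
$K = 59964$ ($K = - 2 \left(- 263 \left(342 - 228\right)\right) = - 2 \left(\left(-263\right) 114\right) = \left(-2\right) \left(-29982\right) = 59964$)
$\left(91375 + K\right) \left(q + b\right) = \left(91375 + 59964\right) \left(392188 + \frac{297}{2}\right) = 151339 \cdot \frac{784673}{2} = \frac{118751627147}{2}$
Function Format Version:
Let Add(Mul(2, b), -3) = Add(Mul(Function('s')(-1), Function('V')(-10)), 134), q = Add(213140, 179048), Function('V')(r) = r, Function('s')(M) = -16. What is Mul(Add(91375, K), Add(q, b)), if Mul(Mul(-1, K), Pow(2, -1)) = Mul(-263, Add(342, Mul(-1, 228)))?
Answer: Rational(118751627147, 2) ≈ 5.9376e+10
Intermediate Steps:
q = 392188
b = Rational(297, 2) (b = Add(Rational(3, 2), Mul(Rational(1, 2), Add(Mul(-16, -10), 134))) = Add(Rational(3, 2), Mul(Rational(1, 2), Add(160, 134))) = Add(Rational(3, 2), Mul(Rational(1, 2), 294)) = Add(Rational(3, 2), 147) = Rational(297, 2) ≈ 148.50)
K = 59964 (K = Mul(-2, Mul(-263, Add(342, Mul(-1, 228)))) = Mul(-2, Mul(-263, Add(342, -228))) = Mul(-2, Mul(-263, 114)) = Mul(-2, -29982) = 59964)
Mul(Add(91375, K), Add(q, b)) = Mul(Add(91375, 59964), Add(392188, Rational(297, 2))) = Mul(151339, Rational(784673, 2)) = Rational(118751627147, 2)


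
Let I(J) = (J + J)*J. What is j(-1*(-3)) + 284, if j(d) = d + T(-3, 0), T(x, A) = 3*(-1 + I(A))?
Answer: 284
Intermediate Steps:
I(J) = 2*J² (I(J) = (2*J)*J = 2*J²)
T(x, A) = -3 + 6*A² (T(x, A) = 3*(-1 + 2*A²) = -3 + 6*A²)
j(d) = -3 + d (j(d) = d + (-3 + 6*0²) = d + (-3 + 6*0) = d + (-3 + 0) = d - 3 = -3 + d)
j(-1*(-3)) + 284 = (-3 - 1*(-3)) + 284 = (-3 + 3) + 284 = 0 + 284 = 284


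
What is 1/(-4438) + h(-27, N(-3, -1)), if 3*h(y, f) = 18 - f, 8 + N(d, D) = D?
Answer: 39941/4438 ≈ 8.9998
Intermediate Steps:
N(d, D) = -8 + D
h(y, f) = 6 - f/3 (h(y, f) = (18 - f)/3 = 6 - f/3)
1/(-4438) + h(-27, N(-3, -1)) = 1/(-4438) + (6 - (-8 - 1)/3) = -1/4438 + (6 - 1/3*(-9)) = -1/4438 + (6 + 3) = -1/4438 + 9 = 39941/4438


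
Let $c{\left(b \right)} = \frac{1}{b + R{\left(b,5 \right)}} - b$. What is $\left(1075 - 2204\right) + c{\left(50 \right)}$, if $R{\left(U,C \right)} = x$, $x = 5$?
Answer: $- \frac{64844}{55} \approx -1179.0$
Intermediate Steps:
$R{\left(U,C \right)} = 5$
$c{\left(b \right)} = \frac{1}{5 + b} - b$ ($c{\left(b \right)} = \frac{1}{b + 5} - b = \frac{1}{5 + b} - b$)
$\left(1075 - 2204\right) + c{\left(50 \right)} = \left(1075 - 2204\right) + \frac{1 - 50^{2} - 250}{5 + 50} = -1129 + \frac{1 - 2500 - 250}{55} = -1129 + \frac{1}{55} \left(-2749\right) = -1129 - \frac{2749}{55} = - \frac{64844}{55}$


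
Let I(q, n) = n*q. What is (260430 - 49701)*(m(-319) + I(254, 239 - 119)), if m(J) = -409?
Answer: 6336831759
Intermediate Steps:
(260430 - 49701)*(m(-319) + I(254, 239 - 119)) = (260430 - 49701)*(-409 + (239 - 119)*254) = 210729*(-409 + 120*254) = 210729*(-409 + 30480) = 210729*30071 = 6336831759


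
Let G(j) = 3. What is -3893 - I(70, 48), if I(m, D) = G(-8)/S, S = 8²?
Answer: -249155/64 ≈ -3893.0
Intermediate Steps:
S = 64
I(m, D) = 3/64
-3893 - I(70, 48) = -3893 - 1*3/64 = -3893 - 3/64 = -249155/64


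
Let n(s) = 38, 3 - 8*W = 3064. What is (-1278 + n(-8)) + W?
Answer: -12981/8 ≈ -1622.6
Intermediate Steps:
W = -3061/8 (W = 3/8 - ⅛*3064 = 3/8 - 383 = -3061/8 ≈ -382.63)
(-1278 + n(-8)) + W = (-1278 + 38) - 3061/8 = -1240 - 3061/8 = -12981/8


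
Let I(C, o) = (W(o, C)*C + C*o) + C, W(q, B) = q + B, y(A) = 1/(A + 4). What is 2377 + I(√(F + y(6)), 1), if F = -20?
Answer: 23571/10 + 3*I*√1990/10 ≈ 2357.1 + 13.383*I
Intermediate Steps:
y(A) = 1/(4 + A)
W(q, B) = B + q
I(C, o) = C + C*o + C*(C + o) (I(C, o) = ((C + o)*C + C*o) + C = (C*(C + o) + C*o) + C = (C*o + C*(C + o)) + C = C + C*o + C*(C + o))
2377 + I(√(F + y(6)), 1) = 2377 + √(-20 + 1/(4 + 6))*(1 + √(-20 + 1/(4 + 6)) + 2*1) = 2377 + √(-20 + 1/10)*(1 + √(-20 + 1/10) + 2) = 2377 + √(-20 + ⅒)*(1 + √(-20 + ⅒) + 2) = 2377 + √(-199/10)*(1 + √(-199/10) + 2) = 2377 + (I*√1990/10)*(1 + I*√1990/10 + 2) = 2377 + (I*√1990/10)*(3 + I*√1990/10) = 2377 + I*√1990*(3 + I*√1990/10)/10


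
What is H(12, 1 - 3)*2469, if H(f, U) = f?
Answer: 29628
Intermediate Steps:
H(12, 1 - 3)*2469 = 12*2469 = 29628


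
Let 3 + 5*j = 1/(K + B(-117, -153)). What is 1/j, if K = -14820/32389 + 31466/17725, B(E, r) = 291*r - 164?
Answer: -128269139572005/76962057838228 ≈ -1.6667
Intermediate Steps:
B(E, r) = -164 + 291*r
K = 756467774/574095025 (K = -14820*1/32389 + 31466*(1/17725) = -14820/32389 + 31466/17725 = 756467774/574095025 ≈ 1.3177)
j = -76962057838228/128269139572005 (j = -3/5 + 1/(5*(756467774/574095025 + (-164 + 291*(-153)))) = -3/5 + 1/(5*(756467774/574095025 + (-164 - 44523))) = -3/5 + 1/(5*(756467774/574095025 - 44687)) = -3/5 + 1/(5*(-25653827914401/574095025)) = -3/5 + (1/5)*(-574095025/25653827914401) = -3/5 - 114819005/25653827914401 = -76962057838228/128269139572005 ≈ -0.60000)
1/j = 1/(-76962057838228/128269139572005) = -128269139572005/76962057838228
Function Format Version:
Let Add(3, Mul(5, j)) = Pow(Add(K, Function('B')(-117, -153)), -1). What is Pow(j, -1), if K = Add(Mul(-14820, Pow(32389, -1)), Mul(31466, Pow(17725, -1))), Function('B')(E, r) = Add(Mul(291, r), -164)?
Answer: Rational(-128269139572005, 76962057838228) ≈ -1.6667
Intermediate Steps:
Function('B')(E, r) = Add(-164, Mul(291, r))
K = Rational(756467774, 574095025) (K = Add(Mul(-14820, Rational(1, 32389)), Mul(31466, Rational(1, 17725))) = Add(Rational(-14820, 32389), Rational(31466, 17725)) = Rational(756467774, 574095025) ≈ 1.3177)
j = Rational(-76962057838228, 128269139572005) (j = Add(Rational(-3, 5), Mul(Rational(1, 5), Pow(Add(Rational(756467774, 574095025), Add(-164, Mul(291, -153))), -1))) = Add(Rational(-3, 5), Mul(Rational(1, 5), Pow(Add(Rational(756467774, 574095025), Add(-164, -44523)), -1))) = Add(Rational(-3, 5), Mul(Rational(1, 5), Pow(Add(Rational(756467774, 574095025), -44687), -1))) = Add(Rational(-3, 5), Mul(Rational(1, 5), Pow(Rational(-25653827914401, 574095025), -1))) = Add(Rational(-3, 5), Mul(Rational(1, 5), Rational(-574095025, 25653827914401))) = Add(Rational(-3, 5), Rational(-114819005, 25653827914401)) = Rational(-76962057838228, 128269139572005) ≈ -0.60000)
Pow(j, -1) = Pow(Rational(-76962057838228, 128269139572005), -1) = Rational(-128269139572005, 76962057838228)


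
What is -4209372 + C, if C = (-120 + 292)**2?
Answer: -4179788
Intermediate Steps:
C = 29584 (C = 172**2 = 29584)
-4209372 + C = -4209372 + 29584 = -4179788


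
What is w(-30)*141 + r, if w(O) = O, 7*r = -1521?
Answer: -31131/7 ≈ -4447.3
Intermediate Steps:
r = -1521/7 (r = (⅐)*(-1521) = -1521/7 ≈ -217.29)
w(-30)*141 + r = -30*141 - 1521/7 = -4230 - 1521/7 = -31131/7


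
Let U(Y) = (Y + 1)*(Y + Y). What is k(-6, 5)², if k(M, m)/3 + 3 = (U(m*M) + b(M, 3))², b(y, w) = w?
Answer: 83067511483044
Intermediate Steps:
U(Y) = 2*Y*(1 + Y) (U(Y) = (1 + Y)*(2*Y) = 2*Y*(1 + Y))
k(M, m) = -9 + 3*(3 + 2*M*m*(1 + M*m))² (k(M, m) = -9 + 3*(2*(m*M)*(1 + m*M) + 3)² = -9 + 3*(2*(M*m)*(1 + M*m) + 3)² = -9 + 3*(2*M*m*(1 + M*m) + 3)² = -9 + 3*(3 + 2*M*m*(1 + M*m))²)
k(-6, 5)² = (-9 + 3*(3 + 2*(-6)*5*(1 - 6*5))²)² = (-9 + 3*(3 + 2*(-6)*5*(1 - 30))²)² = (-9 + 3*(3 + 2*(-6)*5*(-29))²)² = (-9 + 3*(3 + 1740)²)² = (-9 + 3*1743²)² = (-9 + 3*3038049)² = (-9 + 9114147)² = 9114138² = 83067511483044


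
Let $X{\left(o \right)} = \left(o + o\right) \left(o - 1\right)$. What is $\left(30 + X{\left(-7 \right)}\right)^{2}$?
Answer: $20164$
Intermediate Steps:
$X{\left(o \right)} = 2 o \left(-1 + o\right)$
$\left(30 + X{\left(-7 \right)}\right)^{2} = \left(30 + 2 \left(-7\right) \left(-1 - 7\right)\right)^{2} = \left(30 + 2 \left(-7\right) \left(-8\right)\right)^{2} = \left(30 + 112\right)^{2} = 142^{2} = 20164$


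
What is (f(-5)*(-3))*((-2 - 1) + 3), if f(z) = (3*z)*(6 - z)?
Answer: 0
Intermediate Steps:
f(z) = 3*z*(6 - z)
(f(-5)*(-3))*((-2 - 1) + 3) = ((3*(-5)*(6 - 1*(-5)))*(-3))*((-2 - 1) + 3) = ((3*(-5)*(6 + 5))*(-3))*(-3 + 3) = ((3*(-5)*11)*(-3))*0 = -165*(-3)*0 = 495*0 = 0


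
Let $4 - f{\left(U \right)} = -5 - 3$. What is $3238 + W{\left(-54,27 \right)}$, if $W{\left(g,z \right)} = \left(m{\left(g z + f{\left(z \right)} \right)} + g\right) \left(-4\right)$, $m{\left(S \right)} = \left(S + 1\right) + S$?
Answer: $15018$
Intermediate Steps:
$f{\left(U \right)} = 12$ ($f{\left(U \right)} = 4 - \left(-5 - 3\right) = 4 - -8 = 4 + 8 = 12$)
$m{\left(S \right)} = 1 + 2 S$ ($m{\left(S \right)} = \left(1 + S\right) + S = 1 + 2 S$)
$W{\left(g,z \right)} = -100 - 4 g - 8 g z$ ($W{\left(g,z \right)} = \left(\left(1 + 2 \left(g z + 12\right)\right) + g\right) \left(-4\right) = \left(\left(1 + 2 \left(12 + g z\right)\right) + g\right) \left(-4\right) = \left(\left(1 + \left(24 + 2 g z\right)\right) + g\right) \left(-4\right) = \left(\left(25 + 2 g z\right) + g\right) \left(-4\right) = \left(25 + g + 2 g z\right) \left(-4\right) = -100 - 4 g - 8 g z$)
$3238 + W{\left(-54,27 \right)} = 3238 - \left(-116 - 11664\right) = 3238 + \left(-100 + 216 + 11664\right) = 3238 + 11780 = 15018$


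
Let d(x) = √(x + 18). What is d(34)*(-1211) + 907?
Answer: 907 - 2422*√13 ≈ -7825.6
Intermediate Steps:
d(x) = √(18 + x)
d(34)*(-1211) + 907 = √(18 + 34)*(-1211) + 907 = √52*(-1211) + 907 = (2*√13)*(-1211) + 907 = -2422*√13 + 907 = 907 - 2422*√13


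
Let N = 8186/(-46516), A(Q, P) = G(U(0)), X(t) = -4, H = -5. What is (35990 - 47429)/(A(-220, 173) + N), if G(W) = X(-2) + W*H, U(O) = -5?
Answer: -266048262/484325 ≈ -549.32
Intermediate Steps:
G(W) = -4 - 5*W (G(W) = -4 + W*(-5) = -4 - 5*W)
A(Q, P) = 21 (A(Q, P) = -4 - 5*(-5) = -4 + 25 = 21)
N = -4093/23258 (N = 8186*(-1/46516) = -4093/23258 ≈ -0.17598)
(35990 - 47429)/(A(-220, 173) + N) = (35990 - 47429)/(21 - 4093/23258) = -11439/484325/23258 = -11439*23258/484325 = -266048262/484325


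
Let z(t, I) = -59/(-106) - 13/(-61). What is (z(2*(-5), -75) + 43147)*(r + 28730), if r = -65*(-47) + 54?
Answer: 8882873377881/6466 ≈ 1.3738e+9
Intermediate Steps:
r = 3109 (r = 3055 + 54 = 3109)
z(t, I) = 4977/6466 (z(t, I) = -59*(-1/106) - 13*(-1/61) = 59/106 + 13/61 = 4977/6466)
(z(2*(-5), -75) + 43147)*(r + 28730) = (4977/6466 + 43147)*(3109 + 28730) = (278993479/6466)*31839 = 8882873377881/6466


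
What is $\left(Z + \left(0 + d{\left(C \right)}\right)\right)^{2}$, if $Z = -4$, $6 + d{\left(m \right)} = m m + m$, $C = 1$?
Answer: $64$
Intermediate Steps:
$d{\left(m \right)} = -6 + m + m^{2}$ ($d{\left(m \right)} = -6 + \left(m m + m\right) = -6 + \left(m^{2} + m\right) = -6 + \left(m + m^{2}\right) = -6 + m + m^{2}$)
$\left(Z + \left(0 + d{\left(C \right)}\right)\right)^{2} = \left(-4 + \left(0 + \left(-6 + 1 + 1^{2}\right)\right)\right)^{2} = \left(-4 + \left(0 + \left(-6 + 1 + 1\right)\right)\right)^{2} = \left(-4 + \left(0 - 4\right)\right)^{2} = \left(-4 - 4\right)^{2} = \left(-8\right)^{2} = 64$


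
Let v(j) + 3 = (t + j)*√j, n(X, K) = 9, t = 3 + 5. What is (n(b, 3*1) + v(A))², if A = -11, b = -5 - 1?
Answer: 9*(2 - I*√11)² ≈ -63.0 - 119.4*I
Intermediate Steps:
b = -6
t = 8
v(j) = -3 + √j*(8 + j) (v(j) = -3 + (8 + j)*√j = -3 + √j*(8 + j))
(n(b, 3*1) + v(A))² = (9 + (-3 + (-11)^(3/2) + 8*√(-11)))² = (9 + (-3 - 11*I*√11 + 8*(I*√11)))² = (9 + (-3 - 11*I*√11 + 8*I*√11))² = (9 + (-3 - 3*I*√11))² = (6 - 3*I*√11)²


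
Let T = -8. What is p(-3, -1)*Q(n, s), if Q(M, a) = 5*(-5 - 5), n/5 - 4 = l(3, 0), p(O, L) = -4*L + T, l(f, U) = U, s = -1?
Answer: 200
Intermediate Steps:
p(O, L) = -8 - 4*L (p(O, L) = -4*L - 8 = -8 - 4*L)
n = 20 (n = 20 + 5*0 = 20 + 0 = 20)
Q(M, a) = -50 (Q(M, a) = 5*(-10) = -50)
p(-3, -1)*Q(n, s) = (-8 - 4*(-1))*(-50) = (-8 + 4)*(-50) = -4*(-50) = 200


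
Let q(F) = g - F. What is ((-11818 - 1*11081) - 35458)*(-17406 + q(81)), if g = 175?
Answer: 1010276384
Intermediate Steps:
q(F) = 175 - F
((-11818 - 1*11081) - 35458)*(-17406 + q(81)) = ((-11818 - 1*11081) - 35458)*(-17406 + (175 - 1*81)) = ((-11818 - 11081) - 35458)*(-17406 + (175 - 81)) = (-22899 - 35458)*(-17406 + 94) = -58357*(-17312) = 1010276384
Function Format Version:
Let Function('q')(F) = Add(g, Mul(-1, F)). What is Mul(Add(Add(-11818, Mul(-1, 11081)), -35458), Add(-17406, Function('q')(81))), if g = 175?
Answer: 1010276384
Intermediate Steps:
Function('q')(F) = Add(175, Mul(-1, F))
Mul(Add(Add(-11818, Mul(-1, 11081)), -35458), Add(-17406, Function('q')(81))) = Mul(Add(Add(-11818, Mul(-1, 11081)), -35458), Add(-17406, Add(175, Mul(-1, 81)))) = Mul(Add(Add(-11818, -11081), -35458), Add(-17406, Add(175, -81))) = Mul(Add(-22899, -35458), Add(-17406, 94)) = Mul(-58357, -17312) = 1010276384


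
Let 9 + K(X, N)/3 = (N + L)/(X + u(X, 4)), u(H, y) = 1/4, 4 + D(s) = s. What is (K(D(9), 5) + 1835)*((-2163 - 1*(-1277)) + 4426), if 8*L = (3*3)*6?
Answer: 44968620/7 ≈ 6.4241e+6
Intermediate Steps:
D(s) = -4 + s
u(H, y) = 1/4
L = 27/4 (L = ((3*3)*6)/8 = (9*6)/8 = (1/8)*54 = 27/4 ≈ 6.7500)
K(X, N) = -27 + 3*(27/4 + N)/(1/4 + X) (K(X, N) = -27 + 3*((N + 27/4)/(X + 1/4)) = -27 + 3*((27/4 + N)/(1/4 + X)) = -27 + 3*(27/4 + N)/(1/4 + X))
(K(D(9), 5) + 1835)*((-2163 - 1*(-1277)) + 4426) = (6*(9 - 18*(-4 + 9) + 2*5)/(1 + 4*(-4 + 9)) + 1835)*((-2163 - 1*(-1277)) + 4426) = (6*(9 - 18*5 + 10)/(1 + 4*5) + 1835)*((-2163 + 1277) + 4426) = (6*(9 - 90 + 10)/(1 + 20) + 1835)*(-886 + 4426) = (6*(-71)/21 + 1835)*3540 = (6*(1/21)*(-71) + 1835)*3540 = (-142/7 + 1835)*3540 = (12703/7)*3540 = 44968620/7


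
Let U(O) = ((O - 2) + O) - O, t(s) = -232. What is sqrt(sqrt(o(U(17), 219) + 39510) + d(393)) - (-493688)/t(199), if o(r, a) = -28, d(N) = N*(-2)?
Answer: -61711/29 + I*sqrt(786 - sqrt(39482)) ≈ -2128.0 + 24.234*I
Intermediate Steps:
U(O) = -2 + O (U(O) = ((-2 + O) + O) - O = (-2 + 2*O) - O = -2 + O)
d(N) = -2*N
sqrt(sqrt(o(U(17), 219) + 39510) + d(393)) - (-493688)/t(199) = sqrt(sqrt(-28 + 39510) - 2*393) - (-493688)/(-232) = sqrt(sqrt(39482) - 786) - (-493688)*(-1)/232 = sqrt(-786 + sqrt(39482)) - 1*61711/29 = sqrt(-786 + sqrt(39482)) - 61711/29 = -61711/29 + sqrt(-786 + sqrt(39482))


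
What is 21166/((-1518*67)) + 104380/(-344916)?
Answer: -1012922/1983267 ≈ -0.51073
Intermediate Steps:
21166/((-1518*67)) + 104380/(-344916) = 21166/(-101706) + 104380*(-1/344916) = 21166*(-1/101706) - 26095/86229 = -10583/50853 - 26095/86229 = -1012922/1983267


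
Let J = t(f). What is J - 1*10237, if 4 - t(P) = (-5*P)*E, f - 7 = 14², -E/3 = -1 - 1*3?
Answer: 1947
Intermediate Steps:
E = 12 (E = -3*(-1 - 1*3) = -3*(-1 - 3) = -3*(-4) = 12)
f = 203 (f = 7 + 14² = 7 + 196 = 203)
t(P) = 4 + 60*P (t(P) = 4 - (-5*P)*12 = 4 - (-60)*P = 4 + 60*P)
J = 12184 (J = 4 + 60*203 = 4 + 12180 = 12184)
J - 1*10237 = 12184 - 1*10237 = 12184 - 10237 = 1947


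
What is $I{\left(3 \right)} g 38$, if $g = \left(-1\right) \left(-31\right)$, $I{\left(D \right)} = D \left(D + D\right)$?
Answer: $21204$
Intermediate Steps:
$I{\left(D \right)} = 2 D^{2}$ ($I{\left(D \right)} = D 2 D = 2 D^{2}$)
$g = 31$
$I{\left(3 \right)} g 38 = 2 \cdot 3^{2} \cdot 31 \cdot 38 = 2 \cdot 9 \cdot 31 \cdot 38 = 18 \cdot 31 \cdot 38 = 558 \cdot 38 = 21204$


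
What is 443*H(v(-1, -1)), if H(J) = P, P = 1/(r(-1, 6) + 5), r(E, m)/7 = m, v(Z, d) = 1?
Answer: 443/47 ≈ 9.4255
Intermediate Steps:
r(E, m) = 7*m
P = 1/47 (P = 1/(7*6 + 5) = 1/(42 + 5) = 1/47 ≈ 0.021277)
H(J) = 1/47
443*H(v(-1, -1)) = 443*(1/47) = 443/47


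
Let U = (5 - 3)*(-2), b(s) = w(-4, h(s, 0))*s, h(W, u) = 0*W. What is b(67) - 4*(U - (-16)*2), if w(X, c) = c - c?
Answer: -112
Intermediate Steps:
h(W, u) = 0
w(X, c) = 0
b(s) = 0 (b(s) = 0*s = 0)
U = -4 (U = 2*(-2) = -4)
b(67) - 4*(U - (-16)*2) = 0 - 4*(-4 - (-16)*2) = 0 - 4*(-4 - 1*(-32)) = 0 - 4*(-4 + 32) = 0 - 4*28 = 0 - 112 = -112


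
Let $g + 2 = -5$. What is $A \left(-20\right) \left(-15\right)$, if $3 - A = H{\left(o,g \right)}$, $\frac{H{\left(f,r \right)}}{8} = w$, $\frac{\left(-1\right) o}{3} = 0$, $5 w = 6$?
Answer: $-1980$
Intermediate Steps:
$g = -7$ ($g = -2 - 5 = -7$)
$w = \frac{6}{5}$ ($w = \frac{1}{5} \cdot 6 = \frac{6}{5} \approx 1.2$)
$o = 0$ ($o = \left(-3\right) 0 = 0$)
$H{\left(f,r \right)} = \frac{48}{5}$ ($H{\left(f,r \right)} = 8 \cdot \frac{6}{5} = \frac{48}{5}$)
$A = - \frac{33}{5}$ ($A = 3 - \frac{48}{5} = - \frac{33}{5} \approx -6.6$)
$A \left(-20\right) \left(-15\right) = \left(- \frac{33}{5}\right) \left(-20\right) \left(-15\right) = 132 \left(-15\right) = -1980$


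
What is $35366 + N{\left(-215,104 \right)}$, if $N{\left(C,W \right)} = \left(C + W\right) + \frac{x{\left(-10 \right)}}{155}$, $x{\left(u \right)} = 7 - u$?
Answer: $\frac{5464542}{155} \approx 35255.0$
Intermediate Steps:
$N{\left(C,W \right)} = \frac{17}{155} + C + W$ ($N{\left(C,W \right)} = \left(C + W\right) + \frac{7 - -10}{155} = \left(C + W\right) + \left(7 + 10\right) \frac{1}{155} = \left(C + W\right) + 17 \cdot \frac{1}{155} = \left(C + W\right) + \frac{17}{155} = \frac{17}{155} + C + W$)
$35366 + N{\left(-215,104 \right)} = 35366 + \left(\frac{17}{155} - 215 + 104\right) = 35366 - \frac{17188}{155} = \frac{5464542}{155}$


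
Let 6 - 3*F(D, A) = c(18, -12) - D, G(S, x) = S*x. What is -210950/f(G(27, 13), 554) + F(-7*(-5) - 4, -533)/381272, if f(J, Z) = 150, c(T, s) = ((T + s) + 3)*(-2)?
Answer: -1608586513/1143816 ≈ -1406.3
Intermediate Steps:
c(T, s) = -6 - 2*T - 2*s (c(T, s) = (3 + T + s)*(-2) = -6 - 2*T - 2*s)
F(D, A) = 8 + D/3 (F(D, A) = 2 - ((-6 - 2*18 - 2*(-12)) - D)/3 = 2 - ((-6 - 36 + 24) - D)/3 = 2 - (-18 - D)/3 = 2 + (6 + D/3) = 8 + D/3)
-210950/f(G(27, 13), 554) + F(-7*(-5) - 4, -533)/381272 = -210950/150 + (8 + (-7*(-5) - 4)/3)/381272 = -210950*1/150 + (8 + (35 - 4)/3)*(1/381272) = -4219/3 + (8 + (1/3)*31)*(1/381272) = -4219/3 + (8 + 31/3)*(1/381272) = -4219/3 + (55/3)*(1/381272) = -4219/3 + 55/1143816 = -1608586513/1143816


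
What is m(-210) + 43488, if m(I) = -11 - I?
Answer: 43687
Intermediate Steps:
m(-210) + 43488 = (-11 - 1*(-210)) + 43488 = (-11 + 210) + 43488 = 199 + 43488 = 43687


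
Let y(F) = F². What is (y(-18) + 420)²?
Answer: 553536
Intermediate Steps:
(y(-18) + 420)² = ((-18)² + 420)² = (324 + 420)² = 744² = 553536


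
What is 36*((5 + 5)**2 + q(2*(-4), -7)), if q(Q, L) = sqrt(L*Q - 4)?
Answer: 3600 + 72*sqrt(13) ≈ 3859.6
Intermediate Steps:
q(Q, L) = sqrt(-4 + L*Q)
36*((5 + 5)**2 + q(2*(-4), -7)) = 36*((5 + 5)**2 + sqrt(-4 - 14*(-4))) = 36*(10**2 + sqrt(-4 - 7*(-8))) = 36*(100 + sqrt(-4 + 56)) = 36*(100 + sqrt(52)) = 36*(100 + 2*sqrt(13)) = 3600 + 72*sqrt(13)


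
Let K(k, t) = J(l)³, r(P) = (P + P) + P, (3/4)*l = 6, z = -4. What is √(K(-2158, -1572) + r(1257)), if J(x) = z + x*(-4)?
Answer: 3*I*√4765 ≈ 207.09*I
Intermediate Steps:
l = 8 (l = (4/3)*6 = 8)
r(P) = 3*P (r(P) = 2*P + P = 3*P)
J(x) = -4 - 4*x (J(x) = -4 + x*(-4) = -4 - 4*x)
K(k, t) = -46656 (K(k, t) = (-4 - 4*8)³ = (-4 - 32)³ = (-36)³ = -46656)
√(K(-2158, -1572) + r(1257)) = √(-46656 + 3*1257) = √(-46656 + 3771) = √(-42885) = 3*I*√4765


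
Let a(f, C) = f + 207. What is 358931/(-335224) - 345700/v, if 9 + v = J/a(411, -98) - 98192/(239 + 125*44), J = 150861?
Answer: -27419596784929037/17279418423688 ≈ -1586.8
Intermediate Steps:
a(f, C) = 207 + f
v = 257729435/1182234 (v = -9 + (150861/(207 + 411) - 98192/(239 + 125*44)) = -9 + (150861/618 - 98192/(239 + 5500)) = -9 + (150861*(1/618) - 98192/5739) = -9 + (50287/206 - 98192*1/5739) = -9 + (50287/206 - 98192/5739) = -9 + 268369541/1182234 = 257729435/1182234 ≈ 218.00)
358931/(-335224) - 345700/v = 358931/(-335224) - 345700/257729435/1182234 = 358931*(-1/335224) - 345700*1182234/257729435 = -358931/335224 - 81739658760/51545887 = -27419596784929037/17279418423688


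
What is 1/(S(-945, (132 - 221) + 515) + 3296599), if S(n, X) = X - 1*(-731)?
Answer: 1/3297756 ≈ 3.0324e-7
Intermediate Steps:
S(n, X) = 731 + X (S(n, X) = X + 731 = 731 + X)
1/(S(-945, (132 - 221) + 515) + 3296599) = 1/((731 + ((132 - 221) + 515)) + 3296599) = 1/((731 + (-89 + 515)) + 3296599) = 1/((731 + 426) + 3296599) = 1/(1157 + 3296599) = 1/3297756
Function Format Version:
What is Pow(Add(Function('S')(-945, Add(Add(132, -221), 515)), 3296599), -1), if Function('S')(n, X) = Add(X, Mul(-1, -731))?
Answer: Rational(1, 3297756) ≈ 3.0324e-7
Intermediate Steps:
Function('S')(n, X) = Add(731, X) (Function('S')(n, X) = Add(X, 731) = Add(731, X))
Pow(Add(Function('S')(-945, Add(Add(132, -221), 515)), 3296599), -1) = Pow(Add(Add(731, Add(Add(132, -221), 515)), 3296599), -1) = Pow(Add(Add(731, Add(-89, 515)), 3296599), -1) = Pow(Add(Add(731, 426), 3296599), -1) = Pow(Add(1157, 3296599), -1) = Pow(3297756, -1) = Rational(1, 3297756)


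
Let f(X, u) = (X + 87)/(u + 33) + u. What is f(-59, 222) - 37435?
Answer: -9489287/255 ≈ -37213.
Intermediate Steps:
f(X, u) = u + (87 + X)/(33 + u) (f(X, u) = (87 + X)/(33 + u) + u = u + (87 + X)/(33 + u))
f(-59, 222) - 37435 = (87 - 59 + 222**2 + 33*222)/(33 + 222) - 37435 = (87 - 59 + 49284 + 7326)/255 - 37435 = (1/255)*56638 - 37435 = 56638/255 - 37435 = -9489287/255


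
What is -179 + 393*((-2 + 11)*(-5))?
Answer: -17864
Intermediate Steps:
-179 + 393*((-2 + 11)*(-5)) = -179 + 393*(9*(-5)) = -179 + 393*(-45) = -179 - 17685 = -17864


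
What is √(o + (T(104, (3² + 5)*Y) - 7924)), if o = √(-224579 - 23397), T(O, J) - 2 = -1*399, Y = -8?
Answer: √(-8321 + 2*I*√61994) ≈ 2.7283 + 91.26*I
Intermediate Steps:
T(O, J) = -397 (T(O, J) = 2 - 1*399 = 2 - 399 = -397)
o = 2*I*√61994 (o = √(-247976) = 2*I*√61994 ≈ 497.97*I)
√(o + (T(104, (3² + 5)*Y) - 7924)) = √(2*I*√61994 + (-397 - 7924)) = √(2*I*√61994 - 8321) = √(-8321 + 2*I*√61994)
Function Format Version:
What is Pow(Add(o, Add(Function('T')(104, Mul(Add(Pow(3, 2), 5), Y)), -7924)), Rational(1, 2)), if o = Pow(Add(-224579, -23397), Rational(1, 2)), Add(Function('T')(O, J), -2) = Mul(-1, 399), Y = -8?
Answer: Pow(Add(-8321, Mul(2, I, Pow(61994, Rational(1, 2)))), Rational(1, 2)) ≈ Add(2.7283, Mul(91.260, I))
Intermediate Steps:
Function('T')(O, J) = -397 (Function('T')(O, J) = Add(2, Mul(-1, 399)) = Add(2, -399) = -397)
o = Mul(2, I, Pow(61994, Rational(1, 2))) (o = Pow(-247976, Rational(1, 2)) = Mul(2, I, Pow(61994, Rational(1, 2))) ≈ Mul(497.97, I))
Pow(Add(o, Add(Function('T')(104, Mul(Add(Pow(3, 2), 5), Y)), -7924)), Rational(1, 2)) = Pow(Add(Mul(2, I, Pow(61994, Rational(1, 2))), Add(-397, -7924)), Rational(1, 2)) = Pow(Add(Mul(2, I, Pow(61994, Rational(1, 2))), -8321), Rational(1, 2)) = Pow(Add(-8321, Mul(2, I, Pow(61994, Rational(1, 2)))), Rational(1, 2))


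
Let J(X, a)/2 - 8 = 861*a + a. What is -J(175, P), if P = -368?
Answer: 634416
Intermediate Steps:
J(X, a) = 16 + 1724*a (J(X, a) = 16 + 2*(861*a + a) = 16 + 2*(862*a) = 16 + 1724*a)
-J(175, P) = -(16 + 1724*(-368)) = -(16 - 634432) = -1*(-634416) = 634416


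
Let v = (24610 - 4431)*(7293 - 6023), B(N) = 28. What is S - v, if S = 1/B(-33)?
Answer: -717565239/28 ≈ -2.5627e+7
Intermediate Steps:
S = 1/28 ≈ 0.035714
v = 25627330 (v = 20179*1270 = 25627330)
S - v = 1/28 - 1*25627330 = 1/28 - 25627330 = -717565239/28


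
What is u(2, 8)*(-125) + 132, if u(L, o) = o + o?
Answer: -1868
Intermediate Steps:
u(L, o) = 2*o
u(2, 8)*(-125) + 132 = (2*8)*(-125) + 132 = 16*(-125) + 132 = -2000 + 132 = -1868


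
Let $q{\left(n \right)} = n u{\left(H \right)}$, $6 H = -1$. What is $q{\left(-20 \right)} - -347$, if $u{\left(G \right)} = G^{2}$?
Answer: $\frac{3118}{9} \approx 346.44$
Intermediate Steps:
$H = - \frac{1}{6}$ ($H = \frac{1}{6} \left(-1\right) = - \frac{1}{6} \approx -0.16667$)
$q{\left(n \right)} = \frac{n}{36}$ ($q{\left(n \right)} = n \left(- \frac{1}{6}\right)^{2} = n \frac{1}{36} = \frac{n}{36}$)
$q{\left(-20 \right)} - -347 = \frac{1}{36} \left(-20\right) - -347 = - \frac{5}{9} + 347 = \frac{3118}{9}$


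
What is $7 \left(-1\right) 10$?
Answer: $-70$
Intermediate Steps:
$7 \left(-1\right) 10 = \left(-7\right) 10 = -70$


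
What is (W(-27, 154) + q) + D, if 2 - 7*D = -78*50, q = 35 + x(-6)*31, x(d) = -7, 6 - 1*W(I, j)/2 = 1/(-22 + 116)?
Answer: 127457/329 ≈ 387.41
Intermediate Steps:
W(I, j) = 563/47 (W(I, j) = 12 - 2/(-22 + 116) = 12 - 2/94 = 12 - 2*1/94 = 12 - 1/47 = 563/47)
q = -182 (q = 35 - 7*31 = 35 - 217 = -182)
D = 3902/7 (D = 2/7 - (-78)*50/7 = 2/7 - 1/7*(-3900) = 2/7 + 3900/7 = 3902/7 ≈ 557.43)
(W(-27, 154) + q) + D = (563/47 - 182) + 3902/7 = -7991/47 + 3902/7 = 127457/329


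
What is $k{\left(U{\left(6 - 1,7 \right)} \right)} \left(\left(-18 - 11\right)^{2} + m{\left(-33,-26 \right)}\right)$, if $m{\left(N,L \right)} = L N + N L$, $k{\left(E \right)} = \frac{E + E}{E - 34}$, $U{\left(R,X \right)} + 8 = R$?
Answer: $\frac{15342}{37} \approx 414.65$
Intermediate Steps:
$U{\left(R,X \right)} = -8 + R$
$k{\left(E \right)} = \frac{2 E}{-34 + E}$
$m{\left(N,L \right)} = 2 L N$ ($m{\left(N,L \right)} = L N + L N = 2 L N$)
$k{\left(U{\left(6 - 1,7 \right)} \right)} \left(\left(-18 - 11\right)^{2} + m{\left(-33,-26 \right)}\right) = \frac{2 \left(-8 + \left(6 - 1\right)\right)}{-34 + \left(-8 + \left(6 - 1\right)\right)} \left(\left(-18 - 11\right)^{2} + 2 \left(-26\right) \left(-33\right)\right) = \frac{2 \left(-8 + 5\right)}{-34 + \left(-8 + 5\right)} \left(\left(-29\right)^{2} + 1716\right) = 2 \left(-3\right) \frac{1}{-34 - 3} \left(841 + 1716\right) = 2 \left(-3\right) \frac{1}{-37} \cdot 2557 = 2 \left(-3\right) \left(- \frac{1}{37}\right) 2557 = \frac{6}{37} \cdot 2557 = \frac{15342}{37}$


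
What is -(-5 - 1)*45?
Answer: 270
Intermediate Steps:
-(-5 - 1)*45 = -1*(-6)*45 = 6*45 = 270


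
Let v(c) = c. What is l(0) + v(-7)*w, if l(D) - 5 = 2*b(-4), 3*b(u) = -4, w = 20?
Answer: -413/3 ≈ -137.67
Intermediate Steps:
b(u) = -4/3 (b(u) = (⅓)*(-4) = -4/3)
l(D) = 7/3 (l(D) = 5 + 2*(-4/3) = 5 - 8/3 = 7/3)
l(0) + v(-7)*w = 7/3 - 7*20 = 7/3 - 140 = -413/3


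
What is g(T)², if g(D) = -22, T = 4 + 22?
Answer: 484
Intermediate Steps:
T = 26
g(T)² = (-22)² = 484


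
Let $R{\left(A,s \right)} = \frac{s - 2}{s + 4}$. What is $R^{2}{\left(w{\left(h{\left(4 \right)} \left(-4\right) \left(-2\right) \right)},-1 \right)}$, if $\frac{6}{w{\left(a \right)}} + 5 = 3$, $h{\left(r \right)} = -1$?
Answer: $1$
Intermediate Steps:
$w{\left(a \right)} = -3$ ($w{\left(a \right)} = \frac{6}{-5 + 3} = \frac{6}{-2} = 6 \left(- \frac{1}{2}\right) = -3$)
$R{\left(A,s \right)} = \frac{-2 + s}{4 + s}$
$R^{2}{\left(w{\left(h{\left(4 \right)} \left(-4\right) \left(-2\right) \right)},-1 \right)} = \left(\frac{-2 - 1}{4 - 1}\right)^{2} = \left(\frac{1}{3} \left(-3\right)\right)^{2} = \left(-1\right)^{2} = 1$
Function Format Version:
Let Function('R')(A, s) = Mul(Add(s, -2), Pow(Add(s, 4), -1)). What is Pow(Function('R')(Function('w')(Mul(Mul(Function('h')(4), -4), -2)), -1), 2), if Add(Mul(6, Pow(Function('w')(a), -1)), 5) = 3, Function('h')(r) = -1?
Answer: 1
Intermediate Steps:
Function('w')(a) = -3 (Function('w')(a) = Mul(6, Pow(Add(-5, 3), -1)) = Mul(6, Pow(-2, -1)) = Mul(6, Rational(-1, 2)) = -3)
Function('R')(A, s) = Mul(Pow(Add(4, s), -1), Add(-2, s)) (Function('R')(A, s) = Mul(Add(-2, s), Pow(Add(4, s), -1)) = Mul(Pow(Add(4, s), -1), Add(-2, s)))
Pow(Function('R')(Function('w')(Mul(Mul(Function('h')(4), -4), -2)), -1), 2) = Pow(Mul(Pow(Add(4, -1), -1), Add(-2, -1)), 2) = Pow(Mul(Pow(3, -1), -3), 2) = Pow(Mul(Rational(1, 3), -3), 2) = Pow(-1, 2) = 1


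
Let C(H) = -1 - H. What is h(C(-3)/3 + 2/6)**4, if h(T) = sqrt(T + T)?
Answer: 4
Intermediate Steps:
h(T) = sqrt(2)*sqrt(T) (h(T) = sqrt(2*T) = sqrt(2)*sqrt(T))
h(C(-3)/3 + 2/6)**4 = (sqrt(2)*sqrt((-1 - 1*(-3))/3 + 2/6))**4 = (sqrt(2)*sqrt((-1 + 3)*(1/3) + 2*(1/6)))**4 = (sqrt(2)*sqrt(2*(1/3) + 1/3))**4 = (sqrt(2)*sqrt(2/3 + 1/3))**4 = (sqrt(2)*sqrt(1))**4 = (sqrt(2)*1)**4 = (sqrt(2))**4 = 4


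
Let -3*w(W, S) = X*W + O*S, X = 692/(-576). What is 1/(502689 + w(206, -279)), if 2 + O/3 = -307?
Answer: 216/89977067 ≈ 2.4006e-6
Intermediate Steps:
O = -927 (O = -6 + 3*(-307) = -6 - 921 = -927)
X = -173/144 (X = 692*(-1/576) = -173/144 ≈ -1.2014)
w(W, S) = 309*S + 173*W/432 (w(W, S) = -(-173*W/144 - 927*S)/3 = -(-927*S - 173*W/144)/3 = 309*S + 173*W/432)
1/(502689 + w(206, -279)) = 1/(502689 + (309*(-279) + (173/432)*206)) = 1/(502689 + (-86211 + 17819/216)) = 1/(502689 - 18603757/216) = 1/(89977067/216) = 216/89977067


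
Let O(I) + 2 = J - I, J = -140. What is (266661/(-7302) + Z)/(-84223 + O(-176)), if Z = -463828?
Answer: 1129046239/204916026 ≈ 5.5098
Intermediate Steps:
O(I) = -142 - I (O(I) = -2 + (-140 - I) = -142 - I)
(266661/(-7302) + Z)/(-84223 + O(-176)) = (266661/(-7302) - 463828)/(-84223 + (-142 - 1*(-176))) = (266661*(-1/7302) - 463828)/(-84223 + (-142 + 176)) = (-88887/2434 - 463828)/(-84223 + 34) = -1129046239/2434/(-84189) = -1129046239/2434*(-1/84189) = 1129046239/204916026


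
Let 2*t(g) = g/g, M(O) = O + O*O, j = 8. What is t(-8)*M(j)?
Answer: 36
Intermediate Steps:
M(O) = O + O²
t(g) = ½ (t(g) = (g/g)/2 = (½)*1 = ½)
t(-8)*M(j) = (8*(1 + 8))/2 = (8*9)/2 = (½)*72 = 36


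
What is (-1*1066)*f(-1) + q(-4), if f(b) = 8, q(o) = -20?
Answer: -8548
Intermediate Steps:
(-1*1066)*f(-1) + q(-4) = -1*1066*8 - 20 = -1066*8 - 20 = -8528 - 20 = -8548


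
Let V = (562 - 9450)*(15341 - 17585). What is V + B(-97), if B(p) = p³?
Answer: 19031999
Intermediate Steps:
V = 19944672 (V = -8888*(-2244) = 19944672)
V + B(-97) = 19944672 + (-97)³ = 19944672 - 912673 = 19031999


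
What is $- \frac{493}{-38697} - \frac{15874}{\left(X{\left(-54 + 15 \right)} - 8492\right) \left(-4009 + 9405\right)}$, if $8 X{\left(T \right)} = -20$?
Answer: $\frac{3868597154}{295621358739} \approx 0.013086$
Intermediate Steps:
$X{\left(T \right)} = - \frac{5}{2}$ ($X{\left(T \right)} = \frac{1}{8} \left(-20\right) = - \frac{5}{2}$)
$- \frac{493}{-38697} - \frac{15874}{\left(X{\left(-54 + 15 \right)} - 8492\right) \left(-4009 + 9405\right)} = - \frac{493}{-38697} - \frac{15874}{\left(- \frac{5}{2} - 8492\right) \left(-4009 + 9405\right)} = \left(-493\right) \left(- \frac{1}{38697}\right) - \frac{15874}{\left(- \frac{16989}{2}\right) 5396} = \frac{493}{38697} - \frac{15874}{-45836322} = \frac{493}{38697} - - \frac{7937}{22918161} = \frac{493}{38697} + \frac{7937}{22918161} = \frac{3868597154}{295621358739}$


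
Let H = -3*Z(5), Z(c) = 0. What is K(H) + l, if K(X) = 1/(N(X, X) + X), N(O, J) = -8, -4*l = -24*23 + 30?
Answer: 1043/8 ≈ 130.38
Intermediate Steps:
l = 261/2 (l = -(-24*23 + 30)/4 = -(-552 + 30)/4 = -¼*(-522) = 261/2 ≈ 130.50)
H = 0 (H = -3*0 = 0)
K(X) = 1/(-8 + X)
K(H) + l = 1/(-8 + 0) + 261/2 = 1/(-8) + 261/2 = -⅛ + 261/2 = 1043/8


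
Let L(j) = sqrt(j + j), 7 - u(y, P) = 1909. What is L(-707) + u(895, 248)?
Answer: -1902 + I*sqrt(1414) ≈ -1902.0 + 37.603*I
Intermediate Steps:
u(y, P) = -1902 (u(y, P) = 7 - 1*1909 = 7 - 1909 = -1902)
L(j) = sqrt(2)*sqrt(j) (L(j) = sqrt(2*j) = sqrt(2)*sqrt(j))
L(-707) + u(895, 248) = sqrt(2)*sqrt(-707) - 1902 = sqrt(2)*(I*sqrt(707)) - 1902 = I*sqrt(1414) - 1902 = -1902 + I*sqrt(1414)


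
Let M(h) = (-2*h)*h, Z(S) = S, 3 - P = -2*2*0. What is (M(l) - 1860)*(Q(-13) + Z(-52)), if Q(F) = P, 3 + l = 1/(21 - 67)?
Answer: 97372849/1058 ≈ 92035.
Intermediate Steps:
P = 3 (P = 3 - (-2*2)*0 = 3 - (-4)*0 = 3 - 1*0 = 3 + 0 = 3)
l = -139/46 (l = -3 + 1/(21 - 67) = -3 + 1/(-46) = -3 - 1/46 = -139/46 ≈ -3.0217)
Q(F) = 3
M(h) = -2*h²
(M(l) - 1860)*(Q(-13) + Z(-52)) = (-2*(-139/46)² - 1860)*(3 - 52) = (-2*19321/2116 - 1860)*(-49) = (-19321/1058 - 1860)*(-49) = -1987201/1058*(-49) = 97372849/1058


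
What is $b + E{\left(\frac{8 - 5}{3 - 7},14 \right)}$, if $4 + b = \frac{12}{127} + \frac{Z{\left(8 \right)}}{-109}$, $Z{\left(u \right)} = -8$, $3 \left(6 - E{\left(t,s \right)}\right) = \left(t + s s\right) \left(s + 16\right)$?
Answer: $- \frac{53996895}{27686} \approx -1950.3$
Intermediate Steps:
$E{\left(t,s \right)} = 6 - \frac{\left(16 + s\right) \left(t + s^{2}\right)}{3}$ ($E{\left(t,s \right)} = 6 - \frac{\left(t + s s\right) \left(s + 16\right)}{3} = 6 - \frac{\left(t + s^{2}\right) \left(16 + s\right)}{3} = 6 - \frac{\left(16 + s\right) \left(t + s^{2}\right)}{3}$)
$b = - \frac{53048}{13843}$ ($b = -4 + \left(\frac{12}{127} - \frac{8}{-109}\right) = -4 + \left(12 \cdot \frac{1}{127} - - \frac{8}{109}\right) = -4 + \left(\frac{12}{127} + \frac{8}{109}\right) = -4 + \frac{2324}{13843} = - \frac{53048}{13843} \approx -3.8321$)
$b + E{\left(\frac{8 - 5}{3 - 7},14 \right)} = - \frac{53048}{13843} - \left(-6 + \frac{2744}{3} + \frac{3136}{3} + \frac{10 \left(8 - 5\right)}{3 - 7}\right) = - \frac{53048}{13843} - \left(1954 + 10 \cdot 3 \frac{1}{-4}\right) = - \frac{53048}{13843} - \left(1954 + 10 \cdot 3 \left(- \frac{1}{4}\right)\right) = - \frac{53048}{13843} - \left(1950 - \frac{7}{2}\right) = - \frac{53048}{13843} + \left(6 + 4 - \frac{3136}{3} - \frac{2744}{3} + \frac{7}{2}\right) = - \frac{53048}{13843} - \frac{3893}{2} = - \frac{53996895}{27686}$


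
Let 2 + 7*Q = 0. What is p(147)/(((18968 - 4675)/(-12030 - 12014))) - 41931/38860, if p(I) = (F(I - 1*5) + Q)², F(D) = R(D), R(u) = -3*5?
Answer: -10726737987527/27215873020 ≈ -394.14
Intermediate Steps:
R(u) = -15
F(D) = -15
Q = -2/7 (Q = -2/7 + (⅐)*0 = -2/7 + 0 = -2/7 ≈ -0.28571)
p(I) = 11449/49 (p(I) = (-15 - 2/7)² = (-107/7)² = 11449/49)
p(147)/(((18968 - 4675)/(-12030 - 12014))) - 41931/38860 = 11449/(49*(((18968 - 4675)/(-12030 - 12014)))) - 41931/38860 = 11449/(49*((14293/(-24044)))) - 41931*1/38860 = 11449/(49*((14293*(-1/24044)))) - 41931/38860 = 11449/(49*(-14293/24044)) - 41931/38860 = (11449/49)*(-24044/14293) - 41931/38860 = -275279756/700357 - 41931/38860 = -10726737987527/27215873020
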